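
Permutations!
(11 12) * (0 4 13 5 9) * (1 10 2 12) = (0 4 13 5 9)(1 10 2 12 11) = [4, 10, 12, 3, 13, 9, 6, 7, 8, 0, 2, 1, 11, 5]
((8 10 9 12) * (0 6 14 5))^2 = [14, 1, 2, 3, 4, 6, 5, 7, 9, 8, 12, 11, 10, 13, 0] = (0 14)(5 6)(8 9)(10 12)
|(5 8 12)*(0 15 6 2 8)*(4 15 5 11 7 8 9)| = |(0 5)(2 9 4 15 6)(7 8 12 11)| = 20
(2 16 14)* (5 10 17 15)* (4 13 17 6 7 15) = [0, 1, 16, 3, 13, 10, 7, 15, 8, 9, 6, 11, 12, 17, 2, 5, 14, 4] = (2 16 14)(4 13 17)(5 10 6 7 15)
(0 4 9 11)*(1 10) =[4, 10, 2, 3, 9, 5, 6, 7, 8, 11, 1, 0] =(0 4 9 11)(1 10)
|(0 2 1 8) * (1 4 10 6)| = |(0 2 4 10 6 1 8)| = 7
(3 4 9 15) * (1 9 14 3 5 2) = (1 9 15 5 2)(3 4 14) = [0, 9, 1, 4, 14, 2, 6, 7, 8, 15, 10, 11, 12, 13, 3, 5]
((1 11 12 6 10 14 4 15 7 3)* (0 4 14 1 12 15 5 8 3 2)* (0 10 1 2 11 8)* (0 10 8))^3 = (15)(0 10 3 1 5 8 6 4 2 12) = [10, 5, 12, 1, 2, 8, 4, 7, 6, 9, 3, 11, 0, 13, 14, 15]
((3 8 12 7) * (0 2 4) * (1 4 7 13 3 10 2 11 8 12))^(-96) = (13)(0 4 1 8 11) = [4, 8, 2, 3, 1, 5, 6, 7, 11, 9, 10, 0, 12, 13]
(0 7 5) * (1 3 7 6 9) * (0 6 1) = (0 1 3 7 5 6 9) = [1, 3, 2, 7, 4, 6, 9, 5, 8, 0]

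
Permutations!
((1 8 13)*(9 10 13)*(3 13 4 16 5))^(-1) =(1 13 3 5 16 4 10 9 8) =[0, 13, 2, 5, 10, 16, 6, 7, 1, 8, 9, 11, 12, 3, 14, 15, 4]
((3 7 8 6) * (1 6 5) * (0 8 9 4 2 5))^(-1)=(0 8)(1 5 2 4 9 7 3 6)=[8, 5, 4, 6, 9, 2, 1, 3, 0, 7]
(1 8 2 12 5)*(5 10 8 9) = (1 9 5)(2 12 10 8) = [0, 9, 12, 3, 4, 1, 6, 7, 2, 5, 8, 11, 10]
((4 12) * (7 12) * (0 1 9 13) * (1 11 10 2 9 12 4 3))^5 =(0 13 9 2 10 11)(1 3 12)(4 7) =[13, 3, 10, 12, 7, 5, 6, 4, 8, 2, 11, 0, 1, 9]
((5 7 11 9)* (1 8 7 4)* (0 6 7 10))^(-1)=(0 10 8 1 4 5 9 11 7 6)=[10, 4, 2, 3, 5, 9, 0, 6, 1, 11, 8, 7]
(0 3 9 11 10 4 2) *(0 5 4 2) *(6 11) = [3, 1, 5, 9, 0, 4, 11, 7, 8, 6, 2, 10] = (0 3 9 6 11 10 2 5 4)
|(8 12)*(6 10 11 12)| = |(6 10 11 12 8)| = 5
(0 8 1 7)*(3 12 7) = [8, 3, 2, 12, 4, 5, 6, 0, 1, 9, 10, 11, 7] = (0 8 1 3 12 7)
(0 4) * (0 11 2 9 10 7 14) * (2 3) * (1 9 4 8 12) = (0 8 12 1 9 10 7 14)(2 4 11 3) = [8, 9, 4, 2, 11, 5, 6, 14, 12, 10, 7, 3, 1, 13, 0]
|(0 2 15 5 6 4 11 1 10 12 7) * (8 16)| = 22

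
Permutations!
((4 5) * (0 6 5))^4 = (6) = [0, 1, 2, 3, 4, 5, 6]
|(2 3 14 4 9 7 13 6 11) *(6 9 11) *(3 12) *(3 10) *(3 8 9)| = |(2 12 10 8 9 7 13 3 14 4 11)| = 11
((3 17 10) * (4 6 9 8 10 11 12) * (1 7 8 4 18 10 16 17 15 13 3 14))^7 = (1 18 17 7 10 11 8 14 12 16)(3 15 13)(4 6 9) = [0, 18, 2, 15, 6, 5, 9, 10, 14, 4, 11, 8, 16, 3, 12, 13, 1, 7, 17]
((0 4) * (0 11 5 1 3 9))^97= (0 9 3 1 5 11 4)= [9, 5, 2, 1, 0, 11, 6, 7, 8, 3, 10, 4]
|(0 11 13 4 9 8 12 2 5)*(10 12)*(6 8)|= 11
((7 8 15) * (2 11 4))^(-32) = (2 11 4)(7 8 15) = [0, 1, 11, 3, 2, 5, 6, 8, 15, 9, 10, 4, 12, 13, 14, 7]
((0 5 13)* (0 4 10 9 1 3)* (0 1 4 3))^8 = [3, 13, 2, 5, 9, 1, 6, 7, 8, 10, 4, 11, 12, 0] = (0 3 5 1 13)(4 9 10)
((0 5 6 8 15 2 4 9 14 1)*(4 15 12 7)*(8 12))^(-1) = (0 1 14 9 4 7 12 6 5)(2 15) = [1, 14, 15, 3, 7, 0, 5, 12, 8, 4, 10, 11, 6, 13, 9, 2]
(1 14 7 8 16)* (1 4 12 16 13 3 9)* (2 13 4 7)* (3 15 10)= [0, 14, 13, 9, 12, 5, 6, 8, 4, 1, 3, 11, 16, 15, 2, 10, 7]= (1 14 2 13 15 10 3 9)(4 12 16 7 8)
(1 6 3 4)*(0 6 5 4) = (0 6 3)(1 5 4) = [6, 5, 2, 0, 1, 4, 3]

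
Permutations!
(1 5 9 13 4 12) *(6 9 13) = [0, 5, 2, 3, 12, 13, 9, 7, 8, 6, 10, 11, 1, 4] = (1 5 13 4 12)(6 9)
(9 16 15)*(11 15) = (9 16 11 15) = [0, 1, 2, 3, 4, 5, 6, 7, 8, 16, 10, 15, 12, 13, 14, 9, 11]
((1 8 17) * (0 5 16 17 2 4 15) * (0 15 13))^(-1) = (0 13 4 2 8 1 17 16 5) = [13, 17, 8, 3, 2, 0, 6, 7, 1, 9, 10, 11, 12, 4, 14, 15, 5, 16]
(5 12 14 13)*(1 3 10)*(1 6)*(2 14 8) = (1 3 10 6)(2 14 13 5 12 8) = [0, 3, 14, 10, 4, 12, 1, 7, 2, 9, 6, 11, 8, 5, 13]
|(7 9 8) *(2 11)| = 6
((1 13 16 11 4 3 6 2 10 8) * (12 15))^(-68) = (1 16 4 6 10)(2 8 13 11 3) = [0, 16, 8, 2, 6, 5, 10, 7, 13, 9, 1, 3, 12, 11, 14, 15, 4]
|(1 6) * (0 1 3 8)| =|(0 1 6 3 8)| =5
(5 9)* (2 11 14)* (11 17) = (2 17 11 14)(5 9) = [0, 1, 17, 3, 4, 9, 6, 7, 8, 5, 10, 14, 12, 13, 2, 15, 16, 11]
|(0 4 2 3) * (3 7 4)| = 6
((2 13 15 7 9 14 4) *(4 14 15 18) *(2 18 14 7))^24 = (18) = [0, 1, 2, 3, 4, 5, 6, 7, 8, 9, 10, 11, 12, 13, 14, 15, 16, 17, 18]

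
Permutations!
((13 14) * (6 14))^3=(14)=[0, 1, 2, 3, 4, 5, 6, 7, 8, 9, 10, 11, 12, 13, 14]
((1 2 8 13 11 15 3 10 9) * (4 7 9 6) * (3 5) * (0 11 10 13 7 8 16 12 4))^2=(0 15 3 10)(1 16 4 7)(2 12 8 9)(5 13 6 11)=[15, 16, 12, 10, 7, 13, 11, 1, 9, 2, 0, 5, 8, 6, 14, 3, 4]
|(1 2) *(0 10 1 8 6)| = 6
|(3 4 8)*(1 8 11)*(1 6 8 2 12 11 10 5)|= 10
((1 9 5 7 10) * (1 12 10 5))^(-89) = (1 9)(5 7)(10 12) = [0, 9, 2, 3, 4, 7, 6, 5, 8, 1, 12, 11, 10]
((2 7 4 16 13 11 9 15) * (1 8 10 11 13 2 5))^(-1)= (1 5 15 9 11 10 8)(2 16 4 7)= [0, 5, 16, 3, 7, 15, 6, 2, 1, 11, 8, 10, 12, 13, 14, 9, 4]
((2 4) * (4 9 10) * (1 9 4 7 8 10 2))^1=(1 9 2 4)(7 8 10)=[0, 9, 4, 3, 1, 5, 6, 8, 10, 2, 7]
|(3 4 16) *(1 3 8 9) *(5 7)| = |(1 3 4 16 8 9)(5 7)| = 6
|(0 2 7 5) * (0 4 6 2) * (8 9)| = 10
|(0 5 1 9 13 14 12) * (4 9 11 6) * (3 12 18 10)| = |(0 5 1 11 6 4 9 13 14 18 10 3 12)| = 13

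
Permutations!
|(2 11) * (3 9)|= |(2 11)(3 9)|= 2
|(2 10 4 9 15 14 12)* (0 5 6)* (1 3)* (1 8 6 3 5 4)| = |(0 4 9 15 14 12 2 10 1 5 3 8 6)| = 13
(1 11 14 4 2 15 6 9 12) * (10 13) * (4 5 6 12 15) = (1 11 14 5 6 9 15 12)(2 4)(10 13) = [0, 11, 4, 3, 2, 6, 9, 7, 8, 15, 13, 14, 1, 10, 5, 12]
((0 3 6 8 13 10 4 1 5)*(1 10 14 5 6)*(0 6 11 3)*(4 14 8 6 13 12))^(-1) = (1 3 11)(4 12 8 13 5 14 10) = [0, 3, 2, 11, 12, 14, 6, 7, 13, 9, 4, 1, 8, 5, 10]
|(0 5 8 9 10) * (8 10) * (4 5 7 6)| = 6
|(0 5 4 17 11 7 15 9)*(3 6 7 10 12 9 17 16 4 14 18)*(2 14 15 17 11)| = 14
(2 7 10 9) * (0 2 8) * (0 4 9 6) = (0 2 7 10 6)(4 9 8) = [2, 1, 7, 3, 9, 5, 0, 10, 4, 8, 6]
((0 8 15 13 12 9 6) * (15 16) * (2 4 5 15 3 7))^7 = [5, 1, 6, 12, 0, 8, 4, 9, 15, 2, 10, 11, 7, 3, 14, 16, 13] = (0 5 8 15 16 13 3 12 7 9 2 6 4)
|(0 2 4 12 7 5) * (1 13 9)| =6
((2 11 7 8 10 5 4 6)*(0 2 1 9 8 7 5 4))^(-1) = (0 5 11 2)(1 6 4 10 8 9) = [5, 6, 0, 3, 10, 11, 4, 7, 9, 1, 8, 2]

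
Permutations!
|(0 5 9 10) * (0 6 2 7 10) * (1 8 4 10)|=|(0 5 9)(1 8 4 10 6 2 7)|=21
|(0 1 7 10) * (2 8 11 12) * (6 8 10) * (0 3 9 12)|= 30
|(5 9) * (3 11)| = |(3 11)(5 9)| = 2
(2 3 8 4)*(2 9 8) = (2 3)(4 9 8) = [0, 1, 3, 2, 9, 5, 6, 7, 4, 8]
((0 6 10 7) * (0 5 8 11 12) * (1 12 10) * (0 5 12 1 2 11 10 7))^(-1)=(0 10 8 5 12 7 11 2 6)=[10, 1, 6, 3, 4, 12, 0, 11, 5, 9, 8, 2, 7]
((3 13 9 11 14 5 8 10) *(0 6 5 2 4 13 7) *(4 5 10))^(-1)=(0 7 3 10 6)(2 14 11 9 13 4 8 5)=[7, 1, 14, 10, 8, 2, 0, 3, 5, 13, 6, 9, 12, 4, 11]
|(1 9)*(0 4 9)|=4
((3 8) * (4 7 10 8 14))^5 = (3 8 10 7 4 14) = [0, 1, 2, 8, 14, 5, 6, 4, 10, 9, 7, 11, 12, 13, 3]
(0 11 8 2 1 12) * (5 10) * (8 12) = (0 11 12)(1 8 2)(5 10) = [11, 8, 1, 3, 4, 10, 6, 7, 2, 9, 5, 12, 0]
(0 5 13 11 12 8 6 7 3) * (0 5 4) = (0 4)(3 5 13 11 12 8 6 7) = [4, 1, 2, 5, 0, 13, 7, 3, 6, 9, 10, 12, 8, 11]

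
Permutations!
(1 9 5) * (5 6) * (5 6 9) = (9)(1 5) = [0, 5, 2, 3, 4, 1, 6, 7, 8, 9]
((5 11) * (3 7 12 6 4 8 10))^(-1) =(3 10 8 4 6 12 7)(5 11) =[0, 1, 2, 10, 6, 11, 12, 3, 4, 9, 8, 5, 7]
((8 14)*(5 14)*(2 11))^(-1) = (2 11)(5 8 14) = [0, 1, 11, 3, 4, 8, 6, 7, 14, 9, 10, 2, 12, 13, 5]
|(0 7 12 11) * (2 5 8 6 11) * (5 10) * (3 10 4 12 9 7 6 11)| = |(0 6 3 10 5 8 11)(2 4 12)(7 9)| = 42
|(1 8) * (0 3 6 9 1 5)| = 7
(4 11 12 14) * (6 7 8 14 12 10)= (4 11 10 6 7 8 14)= [0, 1, 2, 3, 11, 5, 7, 8, 14, 9, 6, 10, 12, 13, 4]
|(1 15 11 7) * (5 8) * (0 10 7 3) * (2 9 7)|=18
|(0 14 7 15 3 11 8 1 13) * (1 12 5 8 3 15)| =|(15)(0 14 7 1 13)(3 11)(5 8 12)| =30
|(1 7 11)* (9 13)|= |(1 7 11)(9 13)|= 6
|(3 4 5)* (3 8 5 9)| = |(3 4 9)(5 8)| = 6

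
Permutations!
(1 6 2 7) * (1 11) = (1 6 2 7 11) = [0, 6, 7, 3, 4, 5, 2, 11, 8, 9, 10, 1]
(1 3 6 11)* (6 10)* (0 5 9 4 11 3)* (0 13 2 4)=[5, 13, 4, 10, 11, 9, 3, 7, 8, 0, 6, 1, 12, 2]=(0 5 9)(1 13 2 4 11)(3 10 6)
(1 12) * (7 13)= (1 12)(7 13)= [0, 12, 2, 3, 4, 5, 6, 13, 8, 9, 10, 11, 1, 7]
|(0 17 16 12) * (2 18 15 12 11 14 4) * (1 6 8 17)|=13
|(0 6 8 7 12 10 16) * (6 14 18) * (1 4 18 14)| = |(0 1 4 18 6 8 7 12 10 16)| = 10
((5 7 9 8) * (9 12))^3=(5 9 7 8 12)=[0, 1, 2, 3, 4, 9, 6, 8, 12, 7, 10, 11, 5]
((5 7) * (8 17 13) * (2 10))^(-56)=(8 17 13)=[0, 1, 2, 3, 4, 5, 6, 7, 17, 9, 10, 11, 12, 8, 14, 15, 16, 13]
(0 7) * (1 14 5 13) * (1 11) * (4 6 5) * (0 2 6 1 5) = (0 7 2 6)(1 14 4)(5 13 11) = [7, 14, 6, 3, 1, 13, 0, 2, 8, 9, 10, 5, 12, 11, 4]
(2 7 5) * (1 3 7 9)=(1 3 7 5 2 9)=[0, 3, 9, 7, 4, 2, 6, 5, 8, 1]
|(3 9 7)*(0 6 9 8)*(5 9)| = 7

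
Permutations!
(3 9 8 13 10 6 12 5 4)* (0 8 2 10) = (0 8 13)(2 10 6 12 5 4 3 9) = [8, 1, 10, 9, 3, 4, 12, 7, 13, 2, 6, 11, 5, 0]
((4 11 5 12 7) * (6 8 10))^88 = (4 12 11 7 5)(6 8 10) = [0, 1, 2, 3, 12, 4, 8, 5, 10, 9, 6, 7, 11]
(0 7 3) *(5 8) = (0 7 3)(5 8) = [7, 1, 2, 0, 4, 8, 6, 3, 5]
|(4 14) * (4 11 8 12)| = |(4 14 11 8 12)| = 5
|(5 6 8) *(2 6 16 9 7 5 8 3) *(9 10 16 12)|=12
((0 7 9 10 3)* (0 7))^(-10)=(3 9)(7 10)=[0, 1, 2, 9, 4, 5, 6, 10, 8, 3, 7]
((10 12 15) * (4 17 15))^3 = [0, 1, 2, 3, 10, 5, 6, 7, 8, 9, 17, 11, 15, 13, 14, 4, 16, 12] = (4 10 17 12 15)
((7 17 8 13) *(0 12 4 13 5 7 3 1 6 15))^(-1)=(0 15 6 1 3 13 4 12)(5 8 17 7)=[15, 3, 2, 13, 12, 8, 1, 5, 17, 9, 10, 11, 0, 4, 14, 6, 16, 7]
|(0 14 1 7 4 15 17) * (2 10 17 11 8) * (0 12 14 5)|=22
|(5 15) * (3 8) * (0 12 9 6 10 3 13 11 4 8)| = |(0 12 9 6 10 3)(4 8 13 11)(5 15)| = 12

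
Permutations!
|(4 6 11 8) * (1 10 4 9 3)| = 8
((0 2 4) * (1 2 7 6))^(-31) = (0 4 2 1 6 7) = [4, 6, 1, 3, 2, 5, 7, 0]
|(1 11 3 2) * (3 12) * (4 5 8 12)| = |(1 11 4 5 8 12 3 2)| = 8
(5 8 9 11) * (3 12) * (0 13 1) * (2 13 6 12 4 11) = (0 6 12 3 4 11 5 8 9 2 13 1) = [6, 0, 13, 4, 11, 8, 12, 7, 9, 2, 10, 5, 3, 1]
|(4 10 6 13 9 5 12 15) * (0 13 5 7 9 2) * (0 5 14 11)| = |(0 13 2 5 12 15 4 10 6 14 11)(7 9)| = 22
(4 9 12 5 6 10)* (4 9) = (5 6 10 9 12) = [0, 1, 2, 3, 4, 6, 10, 7, 8, 12, 9, 11, 5]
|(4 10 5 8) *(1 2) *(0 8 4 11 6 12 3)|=|(0 8 11 6 12 3)(1 2)(4 10 5)|=6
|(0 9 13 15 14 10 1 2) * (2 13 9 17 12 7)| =|(0 17 12 7 2)(1 13 15 14 10)| =5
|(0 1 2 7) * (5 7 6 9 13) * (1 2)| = |(0 2 6 9 13 5 7)| = 7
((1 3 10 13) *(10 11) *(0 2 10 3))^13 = [13, 10, 1, 11, 4, 5, 6, 7, 8, 9, 0, 3, 12, 2] = (0 13 2 1 10)(3 11)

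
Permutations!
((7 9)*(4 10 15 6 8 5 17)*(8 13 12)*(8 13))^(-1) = [0, 1, 2, 3, 17, 8, 15, 9, 6, 7, 4, 11, 13, 12, 14, 10, 16, 5] = (4 17 5 8 6 15 10)(7 9)(12 13)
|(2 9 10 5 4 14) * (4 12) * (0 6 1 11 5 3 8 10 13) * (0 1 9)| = 33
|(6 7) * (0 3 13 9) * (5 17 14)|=12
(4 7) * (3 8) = (3 8)(4 7) = [0, 1, 2, 8, 7, 5, 6, 4, 3]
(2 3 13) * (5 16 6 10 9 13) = (2 3 5 16 6 10 9 13) = [0, 1, 3, 5, 4, 16, 10, 7, 8, 13, 9, 11, 12, 2, 14, 15, 6]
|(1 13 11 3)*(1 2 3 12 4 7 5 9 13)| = |(2 3)(4 7 5 9 13 11 12)| = 14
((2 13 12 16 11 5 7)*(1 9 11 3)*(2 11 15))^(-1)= (1 3 16 12 13 2 15 9)(5 11 7)= [0, 3, 15, 16, 4, 11, 6, 5, 8, 1, 10, 7, 13, 2, 14, 9, 12]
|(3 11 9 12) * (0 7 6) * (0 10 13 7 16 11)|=|(0 16 11 9 12 3)(6 10 13 7)|=12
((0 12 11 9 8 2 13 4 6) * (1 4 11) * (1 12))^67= [6, 0, 11, 3, 1, 5, 4, 7, 13, 2, 10, 8, 12, 9]= (0 6 4 1)(2 11 8 13 9)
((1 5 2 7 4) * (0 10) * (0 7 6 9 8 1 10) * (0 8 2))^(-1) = [5, 8, 9, 3, 7, 1, 2, 10, 0, 6, 4] = (0 5 1 8)(2 9 6)(4 7 10)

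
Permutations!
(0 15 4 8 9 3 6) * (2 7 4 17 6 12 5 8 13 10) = (0 15 17 6)(2 7 4 13 10)(3 12 5 8 9) = [15, 1, 7, 12, 13, 8, 0, 4, 9, 3, 2, 11, 5, 10, 14, 17, 16, 6]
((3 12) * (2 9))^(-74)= (12)= [0, 1, 2, 3, 4, 5, 6, 7, 8, 9, 10, 11, 12]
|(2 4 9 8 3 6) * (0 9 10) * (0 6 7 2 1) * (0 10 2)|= |(0 9 8 3 7)(1 10 6)(2 4)|= 30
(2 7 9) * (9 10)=(2 7 10 9)=[0, 1, 7, 3, 4, 5, 6, 10, 8, 2, 9]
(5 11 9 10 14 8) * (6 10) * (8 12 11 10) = (5 10 14 12 11 9 6 8) = [0, 1, 2, 3, 4, 10, 8, 7, 5, 6, 14, 9, 11, 13, 12]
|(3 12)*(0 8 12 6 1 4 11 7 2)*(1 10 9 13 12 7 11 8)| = 6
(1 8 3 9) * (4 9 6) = (1 8 3 6 4 9) = [0, 8, 2, 6, 9, 5, 4, 7, 3, 1]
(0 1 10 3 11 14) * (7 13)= (0 1 10 3 11 14)(7 13)= [1, 10, 2, 11, 4, 5, 6, 13, 8, 9, 3, 14, 12, 7, 0]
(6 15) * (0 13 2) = (0 13 2)(6 15) = [13, 1, 0, 3, 4, 5, 15, 7, 8, 9, 10, 11, 12, 2, 14, 6]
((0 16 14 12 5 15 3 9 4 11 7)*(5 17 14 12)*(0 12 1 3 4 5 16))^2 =(1 9 15 11 12 14)(3 5 4 7 17 16) =[0, 9, 2, 5, 7, 4, 6, 17, 8, 15, 10, 12, 14, 13, 1, 11, 3, 16]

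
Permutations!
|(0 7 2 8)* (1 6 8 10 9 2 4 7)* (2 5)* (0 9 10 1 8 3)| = 8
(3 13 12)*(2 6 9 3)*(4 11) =(2 6 9 3 13 12)(4 11) =[0, 1, 6, 13, 11, 5, 9, 7, 8, 3, 10, 4, 2, 12]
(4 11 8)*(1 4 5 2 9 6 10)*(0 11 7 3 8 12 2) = [11, 4, 9, 8, 7, 0, 10, 3, 5, 6, 1, 12, 2] = (0 11 12 2 9 6 10 1 4 7 3 8 5)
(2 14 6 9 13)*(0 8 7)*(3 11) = (0 8 7)(2 14 6 9 13)(3 11) = [8, 1, 14, 11, 4, 5, 9, 0, 7, 13, 10, 3, 12, 2, 6]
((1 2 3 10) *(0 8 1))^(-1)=(0 10 3 2 1 8)=[10, 8, 1, 2, 4, 5, 6, 7, 0, 9, 3]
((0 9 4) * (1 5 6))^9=(9)=[0, 1, 2, 3, 4, 5, 6, 7, 8, 9]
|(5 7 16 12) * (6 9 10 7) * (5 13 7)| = |(5 6 9 10)(7 16 12 13)| = 4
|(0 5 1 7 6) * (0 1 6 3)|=6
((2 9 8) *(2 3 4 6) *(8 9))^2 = (9)(2 3 6 8 4) = [0, 1, 3, 6, 2, 5, 8, 7, 4, 9]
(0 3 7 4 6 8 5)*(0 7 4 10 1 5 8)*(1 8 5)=[3, 1, 2, 4, 6, 7, 0, 10, 5, 9, 8]=(0 3 4 6)(5 7 10 8)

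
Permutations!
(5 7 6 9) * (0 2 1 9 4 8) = [2, 9, 1, 3, 8, 7, 4, 6, 0, 5] = (0 2 1 9 5 7 6 4 8)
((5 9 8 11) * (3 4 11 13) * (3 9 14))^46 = (3 4 11 5 14)(8 13 9) = [0, 1, 2, 4, 11, 14, 6, 7, 13, 8, 10, 5, 12, 9, 3]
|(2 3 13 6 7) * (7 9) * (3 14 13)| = 6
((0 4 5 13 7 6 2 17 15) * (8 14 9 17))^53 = (0 6 17 13 14 4 2 15 7 9 5 8) = [6, 1, 15, 3, 2, 8, 17, 9, 0, 5, 10, 11, 12, 14, 4, 7, 16, 13]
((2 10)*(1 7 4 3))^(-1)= (1 3 4 7)(2 10)= [0, 3, 10, 4, 7, 5, 6, 1, 8, 9, 2]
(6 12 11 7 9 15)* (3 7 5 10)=(3 7 9 15 6 12 11 5 10)=[0, 1, 2, 7, 4, 10, 12, 9, 8, 15, 3, 5, 11, 13, 14, 6]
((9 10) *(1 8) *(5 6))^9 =(1 8)(5 6)(9 10) =[0, 8, 2, 3, 4, 6, 5, 7, 1, 10, 9]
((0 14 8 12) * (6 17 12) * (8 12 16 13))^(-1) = [12, 1, 2, 3, 4, 5, 8, 7, 13, 9, 10, 11, 14, 16, 0, 15, 17, 6] = (0 12 14)(6 8 13 16 17)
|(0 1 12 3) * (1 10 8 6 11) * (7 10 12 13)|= |(0 12 3)(1 13 7 10 8 6 11)|= 21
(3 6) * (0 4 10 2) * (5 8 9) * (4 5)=(0 5 8 9 4 10 2)(3 6)=[5, 1, 0, 6, 10, 8, 3, 7, 9, 4, 2]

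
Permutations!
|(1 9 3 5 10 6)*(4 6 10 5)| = |(10)(1 9 3 4 6)| = 5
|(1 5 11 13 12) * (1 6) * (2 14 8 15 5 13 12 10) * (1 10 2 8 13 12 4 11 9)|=24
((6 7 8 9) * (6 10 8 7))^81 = (10) = [0, 1, 2, 3, 4, 5, 6, 7, 8, 9, 10]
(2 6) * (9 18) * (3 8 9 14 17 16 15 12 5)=(2 6)(3 8 9 18 14 17 16 15 12 5)=[0, 1, 6, 8, 4, 3, 2, 7, 9, 18, 10, 11, 5, 13, 17, 12, 15, 16, 14]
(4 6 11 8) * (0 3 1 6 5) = (0 3 1 6 11 8 4 5) = [3, 6, 2, 1, 5, 0, 11, 7, 4, 9, 10, 8]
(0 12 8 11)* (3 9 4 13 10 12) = [3, 1, 2, 9, 13, 5, 6, 7, 11, 4, 12, 0, 8, 10] = (0 3 9 4 13 10 12 8 11)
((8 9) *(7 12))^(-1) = (7 12)(8 9) = [0, 1, 2, 3, 4, 5, 6, 12, 9, 8, 10, 11, 7]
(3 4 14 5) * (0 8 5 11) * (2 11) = [8, 1, 11, 4, 14, 3, 6, 7, 5, 9, 10, 0, 12, 13, 2] = (0 8 5 3 4 14 2 11)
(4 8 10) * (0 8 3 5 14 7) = (0 8 10 4 3 5 14 7) = [8, 1, 2, 5, 3, 14, 6, 0, 10, 9, 4, 11, 12, 13, 7]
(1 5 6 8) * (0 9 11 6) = (0 9 11 6 8 1 5) = [9, 5, 2, 3, 4, 0, 8, 7, 1, 11, 10, 6]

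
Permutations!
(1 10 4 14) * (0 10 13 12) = (0 10 4 14 1 13 12) = [10, 13, 2, 3, 14, 5, 6, 7, 8, 9, 4, 11, 0, 12, 1]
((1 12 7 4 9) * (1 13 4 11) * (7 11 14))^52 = [0, 12, 2, 3, 9, 5, 6, 7, 8, 13, 10, 1, 11, 4, 14] = (14)(1 12 11)(4 9 13)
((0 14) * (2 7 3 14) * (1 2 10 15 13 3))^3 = (0 13)(3 10)(14 15) = [13, 1, 2, 10, 4, 5, 6, 7, 8, 9, 3, 11, 12, 0, 15, 14]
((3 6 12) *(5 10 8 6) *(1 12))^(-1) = [0, 6, 2, 12, 4, 3, 8, 7, 10, 9, 5, 11, 1] = (1 6 8 10 5 3 12)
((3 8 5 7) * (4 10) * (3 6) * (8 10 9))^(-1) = (3 6 7 5 8 9 4 10) = [0, 1, 2, 6, 10, 8, 7, 5, 9, 4, 3]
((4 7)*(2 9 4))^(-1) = (2 7 4 9) = [0, 1, 7, 3, 9, 5, 6, 4, 8, 2]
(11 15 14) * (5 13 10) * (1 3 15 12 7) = (1 3 15 14 11 12 7)(5 13 10) = [0, 3, 2, 15, 4, 13, 6, 1, 8, 9, 5, 12, 7, 10, 11, 14]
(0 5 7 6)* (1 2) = (0 5 7 6)(1 2) = [5, 2, 1, 3, 4, 7, 0, 6]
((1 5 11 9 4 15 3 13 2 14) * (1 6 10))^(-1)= (1 10 6 14 2 13 3 15 4 9 11 5)= [0, 10, 13, 15, 9, 1, 14, 7, 8, 11, 6, 5, 12, 3, 2, 4]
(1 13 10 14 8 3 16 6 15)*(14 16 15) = [0, 13, 2, 15, 4, 5, 14, 7, 3, 9, 16, 11, 12, 10, 8, 1, 6] = (1 13 10 16 6 14 8 3 15)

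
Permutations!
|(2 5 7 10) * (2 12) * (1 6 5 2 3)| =7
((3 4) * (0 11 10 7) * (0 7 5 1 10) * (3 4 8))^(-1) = (0 11)(1 5 10)(3 8) = [11, 5, 2, 8, 4, 10, 6, 7, 3, 9, 1, 0]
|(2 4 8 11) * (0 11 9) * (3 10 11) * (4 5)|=|(0 3 10 11 2 5 4 8 9)|=9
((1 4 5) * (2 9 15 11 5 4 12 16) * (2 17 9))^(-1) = (1 5 11 15 9 17 16 12) = [0, 5, 2, 3, 4, 11, 6, 7, 8, 17, 10, 15, 1, 13, 14, 9, 12, 16]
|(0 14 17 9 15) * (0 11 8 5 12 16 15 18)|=|(0 14 17 9 18)(5 12 16 15 11 8)|=30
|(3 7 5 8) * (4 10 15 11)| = |(3 7 5 8)(4 10 15 11)| = 4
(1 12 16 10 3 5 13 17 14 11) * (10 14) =(1 12 16 14 11)(3 5 13 17 10) =[0, 12, 2, 5, 4, 13, 6, 7, 8, 9, 3, 1, 16, 17, 11, 15, 14, 10]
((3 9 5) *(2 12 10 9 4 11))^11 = (2 9 4 12 5 11 10 3) = [0, 1, 9, 2, 12, 11, 6, 7, 8, 4, 3, 10, 5]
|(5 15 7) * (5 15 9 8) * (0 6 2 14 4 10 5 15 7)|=10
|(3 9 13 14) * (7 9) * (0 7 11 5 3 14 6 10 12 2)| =24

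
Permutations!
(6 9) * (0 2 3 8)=(0 2 3 8)(6 9)=[2, 1, 3, 8, 4, 5, 9, 7, 0, 6]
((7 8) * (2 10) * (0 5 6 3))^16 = (10) = [0, 1, 2, 3, 4, 5, 6, 7, 8, 9, 10]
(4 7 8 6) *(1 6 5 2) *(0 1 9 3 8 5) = (0 1 6 4 7 5 2 9 3 8) = [1, 6, 9, 8, 7, 2, 4, 5, 0, 3]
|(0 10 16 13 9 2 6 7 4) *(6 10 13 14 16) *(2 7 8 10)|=|(0 13 9 7 4)(6 8 10)(14 16)|=30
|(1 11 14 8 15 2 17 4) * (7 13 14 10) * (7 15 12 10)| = 12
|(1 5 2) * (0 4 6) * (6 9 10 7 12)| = |(0 4 9 10 7 12 6)(1 5 2)| = 21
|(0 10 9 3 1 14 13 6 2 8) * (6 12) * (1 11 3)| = |(0 10 9 1 14 13 12 6 2 8)(3 11)| = 10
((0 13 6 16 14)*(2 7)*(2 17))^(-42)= (17)(0 16 13 14 6)= [16, 1, 2, 3, 4, 5, 0, 7, 8, 9, 10, 11, 12, 14, 6, 15, 13, 17]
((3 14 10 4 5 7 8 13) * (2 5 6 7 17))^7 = [0, 1, 5, 13, 10, 17, 4, 6, 7, 9, 14, 11, 12, 8, 3, 15, 16, 2] = (2 5 17)(3 13 8 7 6 4 10 14)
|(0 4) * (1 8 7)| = |(0 4)(1 8 7)| = 6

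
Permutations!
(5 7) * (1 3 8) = (1 3 8)(5 7) = [0, 3, 2, 8, 4, 7, 6, 5, 1]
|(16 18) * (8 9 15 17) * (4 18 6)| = |(4 18 16 6)(8 9 15 17)| = 4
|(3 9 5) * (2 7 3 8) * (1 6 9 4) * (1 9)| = |(1 6)(2 7 3 4 9 5 8)| = 14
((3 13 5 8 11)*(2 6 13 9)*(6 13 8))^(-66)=[0, 1, 3, 8, 4, 2, 13, 7, 5, 11, 10, 6, 12, 9]=(2 3 8 5)(6 13 9 11)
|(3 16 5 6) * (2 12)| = |(2 12)(3 16 5 6)| = 4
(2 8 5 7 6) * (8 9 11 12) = [0, 1, 9, 3, 4, 7, 2, 6, 5, 11, 10, 12, 8] = (2 9 11 12 8 5 7 6)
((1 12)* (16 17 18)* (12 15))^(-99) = [0, 1, 2, 3, 4, 5, 6, 7, 8, 9, 10, 11, 12, 13, 14, 15, 16, 17, 18] = (18)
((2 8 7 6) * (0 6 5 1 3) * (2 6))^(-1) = (0 3 1 5 7 8 2) = [3, 5, 0, 1, 4, 7, 6, 8, 2]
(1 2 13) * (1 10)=(1 2 13 10)=[0, 2, 13, 3, 4, 5, 6, 7, 8, 9, 1, 11, 12, 10]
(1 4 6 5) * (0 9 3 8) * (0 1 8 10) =[9, 4, 2, 10, 6, 8, 5, 7, 1, 3, 0] =(0 9 3 10)(1 4 6 5 8)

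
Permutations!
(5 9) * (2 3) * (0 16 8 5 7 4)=(0 16 8 5 9 7 4)(2 3)=[16, 1, 3, 2, 0, 9, 6, 4, 5, 7, 10, 11, 12, 13, 14, 15, 8]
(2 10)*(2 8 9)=(2 10 8 9)=[0, 1, 10, 3, 4, 5, 6, 7, 9, 2, 8]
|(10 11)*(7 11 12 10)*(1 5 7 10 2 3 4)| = 9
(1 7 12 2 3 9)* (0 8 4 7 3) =[8, 3, 0, 9, 7, 5, 6, 12, 4, 1, 10, 11, 2] =(0 8 4 7 12 2)(1 3 9)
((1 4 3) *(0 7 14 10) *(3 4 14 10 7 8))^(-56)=(14)=[0, 1, 2, 3, 4, 5, 6, 7, 8, 9, 10, 11, 12, 13, 14]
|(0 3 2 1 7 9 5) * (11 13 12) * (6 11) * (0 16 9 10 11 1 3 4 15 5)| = 42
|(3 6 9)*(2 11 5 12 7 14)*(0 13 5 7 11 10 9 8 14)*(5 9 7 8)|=13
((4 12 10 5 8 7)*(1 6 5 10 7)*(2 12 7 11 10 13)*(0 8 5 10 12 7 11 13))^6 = (13)(0 8 1 6 10) = [8, 6, 2, 3, 4, 5, 10, 7, 1, 9, 0, 11, 12, 13]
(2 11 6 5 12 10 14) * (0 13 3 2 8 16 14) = [13, 1, 11, 2, 4, 12, 5, 7, 16, 9, 0, 6, 10, 3, 8, 15, 14] = (0 13 3 2 11 6 5 12 10)(8 16 14)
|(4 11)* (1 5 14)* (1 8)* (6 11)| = |(1 5 14 8)(4 6 11)| = 12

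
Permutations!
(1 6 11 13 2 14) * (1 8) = (1 6 11 13 2 14 8) = [0, 6, 14, 3, 4, 5, 11, 7, 1, 9, 10, 13, 12, 2, 8]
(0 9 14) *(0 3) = (0 9 14 3) = [9, 1, 2, 0, 4, 5, 6, 7, 8, 14, 10, 11, 12, 13, 3]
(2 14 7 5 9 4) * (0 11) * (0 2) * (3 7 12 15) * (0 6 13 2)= (0 11)(2 14 12 15 3 7 5 9 4 6 13)= [11, 1, 14, 7, 6, 9, 13, 5, 8, 4, 10, 0, 15, 2, 12, 3]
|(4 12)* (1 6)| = |(1 6)(4 12)| = 2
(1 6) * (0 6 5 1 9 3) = (0 6 9 3)(1 5) = [6, 5, 2, 0, 4, 1, 9, 7, 8, 3]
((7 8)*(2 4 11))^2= [0, 1, 11, 3, 2, 5, 6, 7, 8, 9, 10, 4]= (2 11 4)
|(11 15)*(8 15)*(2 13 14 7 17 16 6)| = |(2 13 14 7 17 16 6)(8 15 11)| = 21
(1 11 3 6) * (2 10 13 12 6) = (1 11 3 2 10 13 12 6) = [0, 11, 10, 2, 4, 5, 1, 7, 8, 9, 13, 3, 6, 12]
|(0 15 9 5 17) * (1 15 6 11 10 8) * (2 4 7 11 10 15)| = |(0 6 10 8 1 2 4 7 11 15 9 5 17)| = 13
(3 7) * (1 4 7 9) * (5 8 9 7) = (1 4 5 8 9)(3 7) = [0, 4, 2, 7, 5, 8, 6, 3, 9, 1]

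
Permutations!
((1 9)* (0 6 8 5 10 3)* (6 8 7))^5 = (10)(1 9)(6 7) = [0, 9, 2, 3, 4, 5, 7, 6, 8, 1, 10]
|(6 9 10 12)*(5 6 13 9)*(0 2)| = |(0 2)(5 6)(9 10 12 13)| = 4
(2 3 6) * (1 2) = (1 2 3 6) = [0, 2, 3, 6, 4, 5, 1]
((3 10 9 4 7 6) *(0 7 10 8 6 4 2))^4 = (0 9 4)(2 10 7)(3 8 6) = [9, 1, 10, 8, 0, 5, 3, 2, 6, 4, 7]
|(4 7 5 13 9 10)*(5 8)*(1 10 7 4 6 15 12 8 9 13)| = |(1 10 6 15 12 8 5)(7 9)| = 14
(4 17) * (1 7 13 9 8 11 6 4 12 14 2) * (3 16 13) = (1 7 3 16 13 9 8 11 6 4 17 12 14 2) = [0, 7, 1, 16, 17, 5, 4, 3, 11, 8, 10, 6, 14, 9, 2, 15, 13, 12]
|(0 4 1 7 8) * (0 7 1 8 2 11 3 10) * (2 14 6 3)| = |(0 4 8 7 14 6 3 10)(2 11)| = 8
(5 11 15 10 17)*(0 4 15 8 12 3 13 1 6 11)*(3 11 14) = (0 4 15 10 17 5)(1 6 14 3 13)(8 12 11) = [4, 6, 2, 13, 15, 0, 14, 7, 12, 9, 17, 8, 11, 1, 3, 10, 16, 5]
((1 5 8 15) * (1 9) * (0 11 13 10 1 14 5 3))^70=(15)(0 1 13)(3 10 11)=[1, 13, 2, 10, 4, 5, 6, 7, 8, 9, 11, 3, 12, 0, 14, 15]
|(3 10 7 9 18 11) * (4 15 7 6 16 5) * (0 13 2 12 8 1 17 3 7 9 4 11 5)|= 77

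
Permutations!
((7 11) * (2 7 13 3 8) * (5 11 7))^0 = (13) = [0, 1, 2, 3, 4, 5, 6, 7, 8, 9, 10, 11, 12, 13]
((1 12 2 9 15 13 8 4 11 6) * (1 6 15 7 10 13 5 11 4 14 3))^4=(1 7 14 2 13)(3 9 8 12 10)(5 11 15)=[0, 7, 13, 9, 4, 11, 6, 14, 12, 8, 3, 15, 10, 1, 2, 5]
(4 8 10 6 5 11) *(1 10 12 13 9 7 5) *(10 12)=(1 12 13 9 7 5 11 4 8 10 6)=[0, 12, 2, 3, 8, 11, 1, 5, 10, 7, 6, 4, 13, 9]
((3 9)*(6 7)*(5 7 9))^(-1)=[0, 1, 2, 9, 4, 3, 7, 5, 8, 6]=(3 9 6 7 5)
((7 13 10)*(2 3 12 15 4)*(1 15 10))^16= (1 7 12 2 15 13 10 3 4)= [0, 7, 15, 4, 1, 5, 6, 12, 8, 9, 3, 11, 2, 10, 14, 13]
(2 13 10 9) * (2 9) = (2 13 10) = [0, 1, 13, 3, 4, 5, 6, 7, 8, 9, 2, 11, 12, 10]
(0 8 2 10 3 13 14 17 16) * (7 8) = (0 7 8 2 10 3 13 14 17 16) = [7, 1, 10, 13, 4, 5, 6, 8, 2, 9, 3, 11, 12, 14, 17, 15, 0, 16]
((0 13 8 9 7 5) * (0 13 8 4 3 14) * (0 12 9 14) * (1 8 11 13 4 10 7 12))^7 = (0 3 4 5 7 10 13 11)(1 8 14)(9 12) = [3, 8, 2, 4, 5, 7, 6, 10, 14, 12, 13, 0, 9, 11, 1]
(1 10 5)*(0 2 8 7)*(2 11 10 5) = [11, 5, 8, 3, 4, 1, 6, 0, 7, 9, 2, 10] = (0 11 10 2 8 7)(1 5)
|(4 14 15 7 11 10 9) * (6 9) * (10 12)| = 9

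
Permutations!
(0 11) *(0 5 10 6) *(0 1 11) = [0, 11, 2, 3, 4, 10, 1, 7, 8, 9, 6, 5] = (1 11 5 10 6)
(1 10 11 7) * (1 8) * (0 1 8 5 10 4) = (0 1 4)(5 10 11 7) = [1, 4, 2, 3, 0, 10, 6, 5, 8, 9, 11, 7]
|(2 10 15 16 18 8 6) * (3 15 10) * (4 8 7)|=|(2 3 15 16 18 7 4 8 6)|=9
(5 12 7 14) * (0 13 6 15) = (0 13 6 15)(5 12 7 14) = [13, 1, 2, 3, 4, 12, 15, 14, 8, 9, 10, 11, 7, 6, 5, 0]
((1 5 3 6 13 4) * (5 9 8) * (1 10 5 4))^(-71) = (1 9 8 4 10 5 3 6 13) = [0, 9, 2, 6, 10, 3, 13, 7, 4, 8, 5, 11, 12, 1]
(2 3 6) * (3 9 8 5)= (2 9 8 5 3 6)= [0, 1, 9, 6, 4, 3, 2, 7, 5, 8]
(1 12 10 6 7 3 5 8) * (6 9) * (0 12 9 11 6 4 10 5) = [12, 9, 2, 0, 10, 8, 7, 3, 1, 4, 11, 6, 5] = (0 12 5 8 1 9 4 10 11 6 7 3)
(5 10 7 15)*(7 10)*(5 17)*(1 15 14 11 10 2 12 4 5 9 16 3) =[0, 15, 12, 1, 5, 7, 6, 14, 8, 16, 2, 10, 4, 13, 11, 17, 3, 9] =(1 15 17 9 16 3)(2 12 4 5 7 14 11 10)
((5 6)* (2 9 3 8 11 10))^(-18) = (11) = [0, 1, 2, 3, 4, 5, 6, 7, 8, 9, 10, 11]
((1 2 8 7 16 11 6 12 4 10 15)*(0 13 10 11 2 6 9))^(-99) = (0 13 10 15 1 6 12 4 11 9)(2 8 7 16) = [13, 6, 8, 3, 11, 5, 12, 16, 7, 0, 15, 9, 4, 10, 14, 1, 2]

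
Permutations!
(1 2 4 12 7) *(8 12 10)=[0, 2, 4, 3, 10, 5, 6, 1, 12, 9, 8, 11, 7]=(1 2 4 10 8 12 7)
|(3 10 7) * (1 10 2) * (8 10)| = 6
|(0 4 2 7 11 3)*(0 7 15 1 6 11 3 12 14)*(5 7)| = 9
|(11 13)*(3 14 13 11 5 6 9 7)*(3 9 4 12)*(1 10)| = |(1 10)(3 14 13 5 6 4 12)(7 9)| = 14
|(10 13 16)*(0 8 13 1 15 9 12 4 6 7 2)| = |(0 8 13 16 10 1 15 9 12 4 6 7 2)| = 13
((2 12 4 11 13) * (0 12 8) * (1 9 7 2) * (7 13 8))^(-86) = (0 8 11 4 12)(1 9 13) = [8, 9, 2, 3, 12, 5, 6, 7, 11, 13, 10, 4, 0, 1]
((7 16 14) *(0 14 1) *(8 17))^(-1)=(0 1 16 7 14)(8 17)=[1, 16, 2, 3, 4, 5, 6, 14, 17, 9, 10, 11, 12, 13, 0, 15, 7, 8]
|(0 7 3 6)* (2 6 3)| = 4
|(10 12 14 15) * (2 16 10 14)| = 4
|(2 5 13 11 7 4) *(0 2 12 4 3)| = |(0 2 5 13 11 7 3)(4 12)| = 14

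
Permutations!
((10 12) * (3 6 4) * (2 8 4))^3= [0, 1, 3, 8, 2, 5, 4, 7, 6, 9, 12, 11, 10]= (2 3 8 6 4)(10 12)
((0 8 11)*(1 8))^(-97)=(0 11 8 1)=[11, 0, 2, 3, 4, 5, 6, 7, 1, 9, 10, 8]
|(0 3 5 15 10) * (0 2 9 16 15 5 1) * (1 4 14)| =|(0 3 4 14 1)(2 9 16 15 10)| =5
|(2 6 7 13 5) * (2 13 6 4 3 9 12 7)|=|(2 4 3 9 12 7 6)(5 13)|=14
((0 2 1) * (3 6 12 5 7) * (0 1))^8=[0, 1, 2, 5, 4, 6, 7, 12, 8, 9, 10, 11, 3]=(3 5 6 7 12)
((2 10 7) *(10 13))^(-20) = (13) = [0, 1, 2, 3, 4, 5, 6, 7, 8, 9, 10, 11, 12, 13]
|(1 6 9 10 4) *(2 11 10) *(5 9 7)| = |(1 6 7 5 9 2 11 10 4)| = 9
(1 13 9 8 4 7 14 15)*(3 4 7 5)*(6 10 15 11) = (1 13 9 8 7 14 11 6 10 15)(3 4 5) = [0, 13, 2, 4, 5, 3, 10, 14, 7, 8, 15, 6, 12, 9, 11, 1]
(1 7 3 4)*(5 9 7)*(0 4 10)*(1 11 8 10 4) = [1, 5, 2, 4, 11, 9, 6, 3, 10, 7, 0, 8] = (0 1 5 9 7 3 4 11 8 10)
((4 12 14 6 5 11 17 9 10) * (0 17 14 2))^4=(0 4 17 12 9 2 10)=[4, 1, 10, 3, 17, 5, 6, 7, 8, 2, 0, 11, 9, 13, 14, 15, 16, 12]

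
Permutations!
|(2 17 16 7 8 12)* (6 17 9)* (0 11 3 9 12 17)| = |(0 11 3 9 6)(2 12)(7 8 17 16)| = 20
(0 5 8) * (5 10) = [10, 1, 2, 3, 4, 8, 6, 7, 0, 9, 5] = (0 10 5 8)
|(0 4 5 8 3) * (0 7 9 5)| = |(0 4)(3 7 9 5 8)| = 10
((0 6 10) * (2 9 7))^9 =[0, 1, 2, 3, 4, 5, 6, 7, 8, 9, 10] =(10)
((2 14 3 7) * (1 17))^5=[0, 17, 14, 7, 4, 5, 6, 2, 8, 9, 10, 11, 12, 13, 3, 15, 16, 1]=(1 17)(2 14 3 7)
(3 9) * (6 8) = (3 9)(6 8) = [0, 1, 2, 9, 4, 5, 8, 7, 6, 3]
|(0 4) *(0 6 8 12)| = 5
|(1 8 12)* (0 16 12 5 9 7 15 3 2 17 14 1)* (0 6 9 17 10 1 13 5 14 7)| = |(0 16 12 6 9)(1 8 14 13 5 17 7 15 3 2 10)| = 55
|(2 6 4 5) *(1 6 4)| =|(1 6)(2 4 5)| =6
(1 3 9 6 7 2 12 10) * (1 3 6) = [0, 6, 12, 9, 4, 5, 7, 2, 8, 1, 3, 11, 10] = (1 6 7 2 12 10 3 9)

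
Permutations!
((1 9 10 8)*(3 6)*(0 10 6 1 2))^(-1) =(0 2 8 10)(1 3 6 9) =[2, 3, 8, 6, 4, 5, 9, 7, 10, 1, 0]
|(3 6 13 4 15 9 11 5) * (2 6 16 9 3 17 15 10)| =35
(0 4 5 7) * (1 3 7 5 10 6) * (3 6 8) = [4, 6, 2, 7, 10, 5, 1, 0, 3, 9, 8] = (0 4 10 8 3 7)(1 6)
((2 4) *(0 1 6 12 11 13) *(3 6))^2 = [3, 6, 2, 12, 4, 5, 11, 7, 8, 9, 10, 0, 13, 1] = (0 3 12 13 1 6 11)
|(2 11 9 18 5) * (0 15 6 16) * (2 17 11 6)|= |(0 15 2 6 16)(5 17 11 9 18)|= 5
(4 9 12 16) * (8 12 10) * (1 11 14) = (1 11 14)(4 9 10 8 12 16) = [0, 11, 2, 3, 9, 5, 6, 7, 12, 10, 8, 14, 16, 13, 1, 15, 4]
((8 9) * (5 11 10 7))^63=[0, 1, 2, 3, 4, 7, 6, 10, 9, 8, 11, 5]=(5 7 10 11)(8 9)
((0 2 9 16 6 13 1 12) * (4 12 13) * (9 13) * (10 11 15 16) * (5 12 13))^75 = (0 12 5 2)(1 11 6)(4 9 15)(10 16 13) = [12, 11, 0, 3, 9, 2, 1, 7, 8, 15, 16, 6, 5, 10, 14, 4, 13]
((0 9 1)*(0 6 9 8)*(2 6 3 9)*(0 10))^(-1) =(0 10 8)(1 9 3)(2 6) =[10, 9, 6, 1, 4, 5, 2, 7, 0, 3, 8]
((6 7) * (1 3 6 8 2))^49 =(1 3 6 7 8 2) =[0, 3, 1, 6, 4, 5, 7, 8, 2]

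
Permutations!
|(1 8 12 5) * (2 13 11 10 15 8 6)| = |(1 6 2 13 11 10 15 8 12 5)| = 10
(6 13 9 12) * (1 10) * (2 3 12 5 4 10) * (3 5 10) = (1 2 5 4 3 12 6 13 9 10) = [0, 2, 5, 12, 3, 4, 13, 7, 8, 10, 1, 11, 6, 9]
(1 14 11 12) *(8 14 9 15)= [0, 9, 2, 3, 4, 5, 6, 7, 14, 15, 10, 12, 1, 13, 11, 8]= (1 9 15 8 14 11 12)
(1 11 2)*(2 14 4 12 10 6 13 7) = (1 11 14 4 12 10 6 13 7 2) = [0, 11, 1, 3, 12, 5, 13, 2, 8, 9, 6, 14, 10, 7, 4]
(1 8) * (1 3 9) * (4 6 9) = (1 8 3 4 6 9) = [0, 8, 2, 4, 6, 5, 9, 7, 3, 1]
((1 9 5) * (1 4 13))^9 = (1 13 4 5 9) = [0, 13, 2, 3, 5, 9, 6, 7, 8, 1, 10, 11, 12, 4]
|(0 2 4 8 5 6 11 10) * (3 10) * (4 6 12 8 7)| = 6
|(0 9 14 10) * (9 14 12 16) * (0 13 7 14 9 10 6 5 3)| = 11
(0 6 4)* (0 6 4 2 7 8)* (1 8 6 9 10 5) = [4, 8, 7, 3, 9, 1, 2, 6, 0, 10, 5] = (0 4 9 10 5 1 8)(2 7 6)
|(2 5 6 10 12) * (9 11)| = 10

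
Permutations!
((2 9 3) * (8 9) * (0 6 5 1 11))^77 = (0 5 11 6 1)(2 8 9 3) = [5, 0, 8, 2, 4, 11, 1, 7, 9, 3, 10, 6]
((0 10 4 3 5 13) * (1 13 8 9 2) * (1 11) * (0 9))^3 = (0 3)(1 2 13 11 9)(4 8)(5 10) = [3, 2, 13, 0, 8, 10, 6, 7, 4, 1, 5, 9, 12, 11]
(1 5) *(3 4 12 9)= [0, 5, 2, 4, 12, 1, 6, 7, 8, 3, 10, 11, 9]= (1 5)(3 4 12 9)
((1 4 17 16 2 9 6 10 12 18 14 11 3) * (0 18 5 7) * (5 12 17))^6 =[4, 14, 2, 18, 11, 3, 6, 1, 8, 9, 10, 0, 12, 13, 7, 15, 16, 17, 5] =(0 4 11)(1 14 7)(3 18 5)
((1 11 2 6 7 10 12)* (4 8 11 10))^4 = [0, 10, 8, 3, 6, 5, 11, 2, 7, 9, 12, 4, 1] = (1 10 12)(2 8 7)(4 6 11)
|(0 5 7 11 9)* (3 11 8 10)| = 8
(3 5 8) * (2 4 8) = (2 4 8 3 5) = [0, 1, 4, 5, 8, 2, 6, 7, 3]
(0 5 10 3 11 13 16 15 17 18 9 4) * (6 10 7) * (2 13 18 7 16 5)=(0 2 13 5 16 15 17 7 6 10 3 11 18 9 4)=[2, 1, 13, 11, 0, 16, 10, 6, 8, 4, 3, 18, 12, 5, 14, 17, 15, 7, 9]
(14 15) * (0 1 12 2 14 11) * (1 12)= (0 12 2 14 15 11)= [12, 1, 14, 3, 4, 5, 6, 7, 8, 9, 10, 0, 2, 13, 15, 11]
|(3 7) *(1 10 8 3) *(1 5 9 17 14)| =|(1 10 8 3 7 5 9 17 14)| =9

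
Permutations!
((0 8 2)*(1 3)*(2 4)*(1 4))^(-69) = (0 3)(1 2)(4 8) = [3, 2, 1, 0, 8, 5, 6, 7, 4]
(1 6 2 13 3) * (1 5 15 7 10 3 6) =(2 13 6)(3 5 15 7 10) =[0, 1, 13, 5, 4, 15, 2, 10, 8, 9, 3, 11, 12, 6, 14, 7]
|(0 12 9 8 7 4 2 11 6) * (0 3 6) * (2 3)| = |(0 12 9 8 7 4 3 6 2 11)| = 10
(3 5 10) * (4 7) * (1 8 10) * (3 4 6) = [0, 8, 2, 5, 7, 1, 3, 6, 10, 9, 4] = (1 8 10 4 7 6 3 5)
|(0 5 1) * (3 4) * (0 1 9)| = 6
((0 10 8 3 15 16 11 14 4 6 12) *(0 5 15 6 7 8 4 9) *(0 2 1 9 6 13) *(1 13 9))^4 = (0 8 13 7 2 4 9 10 3)(5 14 15 6 16 12 11) = [8, 1, 4, 0, 9, 14, 16, 2, 13, 10, 3, 5, 11, 7, 15, 6, 12]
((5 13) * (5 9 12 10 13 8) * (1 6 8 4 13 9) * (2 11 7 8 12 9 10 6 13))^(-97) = (1 13)(2 4 5 8 7 11)(6 12) = [0, 13, 4, 3, 5, 8, 12, 11, 7, 9, 10, 2, 6, 1]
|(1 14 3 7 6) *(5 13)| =10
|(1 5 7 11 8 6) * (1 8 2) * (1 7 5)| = |(2 7 11)(6 8)| = 6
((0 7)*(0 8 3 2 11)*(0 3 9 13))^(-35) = [0, 1, 11, 2, 4, 5, 6, 7, 8, 9, 10, 3, 12, 13] = (13)(2 11 3)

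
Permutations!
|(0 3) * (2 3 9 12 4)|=6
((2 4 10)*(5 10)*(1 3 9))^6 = (2 5)(4 10) = [0, 1, 5, 3, 10, 2, 6, 7, 8, 9, 4]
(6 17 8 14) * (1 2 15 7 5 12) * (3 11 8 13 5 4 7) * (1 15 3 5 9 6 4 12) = [0, 2, 3, 11, 7, 1, 17, 12, 14, 6, 10, 8, 15, 9, 4, 5, 16, 13] = (1 2 3 11 8 14 4 7 12 15 5)(6 17 13 9)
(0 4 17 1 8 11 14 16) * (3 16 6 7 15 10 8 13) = [4, 13, 2, 16, 17, 5, 7, 15, 11, 9, 8, 14, 12, 3, 6, 10, 0, 1] = (0 4 17 1 13 3 16)(6 7 15 10 8 11 14)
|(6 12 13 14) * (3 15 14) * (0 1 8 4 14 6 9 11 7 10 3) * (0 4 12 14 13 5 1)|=8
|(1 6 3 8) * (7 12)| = 4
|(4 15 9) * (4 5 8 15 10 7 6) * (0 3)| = |(0 3)(4 10 7 6)(5 8 15 9)| = 4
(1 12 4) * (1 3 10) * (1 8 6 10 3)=(1 12 4)(6 10 8)=[0, 12, 2, 3, 1, 5, 10, 7, 6, 9, 8, 11, 4]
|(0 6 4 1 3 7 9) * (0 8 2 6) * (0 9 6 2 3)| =|(0 9 8 3 7 6 4 1)| =8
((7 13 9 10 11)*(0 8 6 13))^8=(13)=[0, 1, 2, 3, 4, 5, 6, 7, 8, 9, 10, 11, 12, 13]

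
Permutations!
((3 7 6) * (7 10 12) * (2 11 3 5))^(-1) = (2 5 6 7 12 10 3 11) = [0, 1, 5, 11, 4, 6, 7, 12, 8, 9, 3, 2, 10]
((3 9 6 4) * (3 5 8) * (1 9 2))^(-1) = [0, 2, 3, 8, 6, 4, 9, 7, 5, 1] = (1 2 3 8 5 4 6 9)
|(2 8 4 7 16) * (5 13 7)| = 7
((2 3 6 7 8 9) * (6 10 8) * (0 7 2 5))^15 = (0 8 2)(3 7 9)(5 10 6) = [8, 1, 0, 7, 4, 10, 5, 9, 2, 3, 6]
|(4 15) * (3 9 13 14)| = 4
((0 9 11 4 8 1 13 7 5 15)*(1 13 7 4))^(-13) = [9, 7, 2, 3, 13, 15, 6, 5, 4, 11, 10, 1, 12, 8, 14, 0] = (0 9 11 1 7 5 15)(4 13 8)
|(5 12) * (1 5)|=|(1 5 12)|=3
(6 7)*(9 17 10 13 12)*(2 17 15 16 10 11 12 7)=(2 17 11 12 9 15 16 10 13 7 6)=[0, 1, 17, 3, 4, 5, 2, 6, 8, 15, 13, 12, 9, 7, 14, 16, 10, 11]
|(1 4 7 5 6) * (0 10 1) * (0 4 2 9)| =|(0 10 1 2 9)(4 7 5 6)| =20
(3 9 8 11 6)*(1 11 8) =[0, 11, 2, 9, 4, 5, 3, 7, 8, 1, 10, 6] =(1 11 6 3 9)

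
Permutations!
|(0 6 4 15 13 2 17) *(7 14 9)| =21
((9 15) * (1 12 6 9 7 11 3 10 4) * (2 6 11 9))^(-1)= (1 4 10 3 11 12)(2 6)(7 15 9)= [0, 4, 6, 11, 10, 5, 2, 15, 8, 7, 3, 12, 1, 13, 14, 9]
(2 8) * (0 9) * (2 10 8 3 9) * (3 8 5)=[2, 1, 8, 9, 4, 3, 6, 7, 10, 0, 5]=(0 2 8 10 5 3 9)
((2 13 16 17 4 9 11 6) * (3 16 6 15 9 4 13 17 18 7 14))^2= [0, 1, 13, 18, 4, 5, 17, 3, 8, 15, 10, 9, 12, 2, 16, 11, 7, 6, 14]= (2 13)(3 18 14 16 7)(6 17)(9 15 11)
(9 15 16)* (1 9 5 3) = (1 9 15 16 5 3) = [0, 9, 2, 1, 4, 3, 6, 7, 8, 15, 10, 11, 12, 13, 14, 16, 5]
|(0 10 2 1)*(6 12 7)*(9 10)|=|(0 9 10 2 1)(6 12 7)|=15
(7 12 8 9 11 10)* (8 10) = [0, 1, 2, 3, 4, 5, 6, 12, 9, 11, 7, 8, 10] = (7 12 10)(8 9 11)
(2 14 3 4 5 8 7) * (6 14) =(2 6 14 3 4 5 8 7) =[0, 1, 6, 4, 5, 8, 14, 2, 7, 9, 10, 11, 12, 13, 3]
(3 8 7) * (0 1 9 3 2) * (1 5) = [5, 9, 0, 8, 4, 1, 6, 2, 7, 3] = (0 5 1 9 3 8 7 2)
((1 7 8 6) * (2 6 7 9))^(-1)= (1 6 2 9)(7 8)= [0, 6, 9, 3, 4, 5, 2, 8, 7, 1]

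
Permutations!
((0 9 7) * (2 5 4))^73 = (0 9 7)(2 5 4) = [9, 1, 5, 3, 2, 4, 6, 0, 8, 7]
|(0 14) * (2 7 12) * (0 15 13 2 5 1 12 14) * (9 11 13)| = 21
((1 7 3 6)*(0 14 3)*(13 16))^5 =[7, 6, 2, 14, 4, 5, 3, 1, 8, 9, 10, 11, 12, 16, 0, 15, 13] =(0 7 1 6 3 14)(13 16)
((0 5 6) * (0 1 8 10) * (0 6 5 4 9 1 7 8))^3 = [1, 9, 2, 3, 0, 5, 10, 6, 7, 4, 8] = (0 1 9 4)(6 10 8 7)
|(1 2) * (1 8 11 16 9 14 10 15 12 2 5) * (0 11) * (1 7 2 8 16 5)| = |(0 11 5 7 2 16 9 14 10 15 12 8)| = 12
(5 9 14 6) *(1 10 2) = (1 10 2)(5 9 14 6) = [0, 10, 1, 3, 4, 9, 5, 7, 8, 14, 2, 11, 12, 13, 6]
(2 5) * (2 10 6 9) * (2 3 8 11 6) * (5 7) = (2 7 5 10)(3 8 11 6 9) = [0, 1, 7, 8, 4, 10, 9, 5, 11, 3, 2, 6]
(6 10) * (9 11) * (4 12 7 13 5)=(4 12 7 13 5)(6 10)(9 11)=[0, 1, 2, 3, 12, 4, 10, 13, 8, 11, 6, 9, 7, 5]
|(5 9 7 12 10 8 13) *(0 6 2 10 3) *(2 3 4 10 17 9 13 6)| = 22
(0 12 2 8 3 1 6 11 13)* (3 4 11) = (0 12 2 8 4 11 13)(1 6 3) = [12, 6, 8, 1, 11, 5, 3, 7, 4, 9, 10, 13, 2, 0]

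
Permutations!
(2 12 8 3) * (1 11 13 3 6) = [0, 11, 12, 2, 4, 5, 1, 7, 6, 9, 10, 13, 8, 3] = (1 11 13 3 2 12 8 6)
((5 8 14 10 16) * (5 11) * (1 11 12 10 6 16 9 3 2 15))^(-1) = (1 15 2 3 9 10 12 16 6 14 8 5 11) = [0, 15, 3, 9, 4, 11, 14, 7, 5, 10, 12, 1, 16, 13, 8, 2, 6]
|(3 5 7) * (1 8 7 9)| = |(1 8 7 3 5 9)| = 6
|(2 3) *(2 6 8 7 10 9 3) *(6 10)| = 3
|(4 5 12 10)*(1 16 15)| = 12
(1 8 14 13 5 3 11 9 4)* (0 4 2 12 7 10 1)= (0 4)(1 8 14 13 5 3 11 9 2 12 7 10)= [4, 8, 12, 11, 0, 3, 6, 10, 14, 2, 1, 9, 7, 5, 13]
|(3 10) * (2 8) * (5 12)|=2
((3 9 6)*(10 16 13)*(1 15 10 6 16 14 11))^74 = [0, 11, 2, 6, 4, 5, 13, 7, 8, 3, 15, 14, 12, 16, 10, 1, 9] = (1 11 14 10 15)(3 6 13 16 9)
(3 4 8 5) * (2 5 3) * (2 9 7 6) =(2 5 9 7 6)(3 4 8) =[0, 1, 5, 4, 8, 9, 2, 6, 3, 7]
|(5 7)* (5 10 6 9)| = 5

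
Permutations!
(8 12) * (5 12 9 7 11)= [0, 1, 2, 3, 4, 12, 6, 11, 9, 7, 10, 5, 8]= (5 12 8 9 7 11)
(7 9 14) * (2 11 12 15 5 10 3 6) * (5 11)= (2 5 10 3 6)(7 9 14)(11 12 15)= [0, 1, 5, 6, 4, 10, 2, 9, 8, 14, 3, 12, 15, 13, 7, 11]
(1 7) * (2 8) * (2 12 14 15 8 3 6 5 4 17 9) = (1 7)(2 3 6 5 4 17 9)(8 12 14 15) = [0, 7, 3, 6, 17, 4, 5, 1, 12, 2, 10, 11, 14, 13, 15, 8, 16, 9]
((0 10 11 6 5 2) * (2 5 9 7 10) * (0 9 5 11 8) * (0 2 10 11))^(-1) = (0 5 6 11 7 9 2 8 10) = [5, 1, 8, 3, 4, 6, 11, 9, 10, 2, 0, 7]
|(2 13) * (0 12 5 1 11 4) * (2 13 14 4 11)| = |(0 12 5 1 2 14 4)| = 7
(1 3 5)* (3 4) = (1 4 3 5) = [0, 4, 2, 5, 3, 1]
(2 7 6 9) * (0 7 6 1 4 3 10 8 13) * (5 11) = [7, 4, 6, 10, 3, 11, 9, 1, 13, 2, 8, 5, 12, 0] = (0 7 1 4 3 10 8 13)(2 6 9)(5 11)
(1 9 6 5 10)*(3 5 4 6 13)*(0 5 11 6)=[5, 9, 2, 11, 0, 10, 4, 7, 8, 13, 1, 6, 12, 3]=(0 5 10 1 9 13 3 11 6 4)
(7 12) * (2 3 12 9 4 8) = (2 3 12 7 9 4 8) = [0, 1, 3, 12, 8, 5, 6, 9, 2, 4, 10, 11, 7]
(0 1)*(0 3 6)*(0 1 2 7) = (0 2 7)(1 3 6) = [2, 3, 7, 6, 4, 5, 1, 0]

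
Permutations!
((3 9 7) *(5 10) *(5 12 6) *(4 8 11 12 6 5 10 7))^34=(3 4 11 5)(7 9 8 12)=[0, 1, 2, 4, 11, 3, 6, 9, 12, 8, 10, 5, 7]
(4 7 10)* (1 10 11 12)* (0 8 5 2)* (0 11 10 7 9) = (0 8 5 2 11 12 1 7 10 4 9) = [8, 7, 11, 3, 9, 2, 6, 10, 5, 0, 4, 12, 1]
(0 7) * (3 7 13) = [13, 1, 2, 7, 4, 5, 6, 0, 8, 9, 10, 11, 12, 3] = (0 13 3 7)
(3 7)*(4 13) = [0, 1, 2, 7, 13, 5, 6, 3, 8, 9, 10, 11, 12, 4] = (3 7)(4 13)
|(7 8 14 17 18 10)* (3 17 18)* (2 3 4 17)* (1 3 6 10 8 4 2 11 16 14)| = 42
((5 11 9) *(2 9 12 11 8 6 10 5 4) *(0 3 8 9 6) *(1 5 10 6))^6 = [0, 5, 1, 3, 2, 9, 6, 7, 8, 4, 10, 11, 12] = (12)(1 5 9 4 2)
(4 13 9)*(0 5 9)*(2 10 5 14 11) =(0 14 11 2 10 5 9 4 13) =[14, 1, 10, 3, 13, 9, 6, 7, 8, 4, 5, 2, 12, 0, 11]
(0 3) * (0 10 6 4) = (0 3 10 6 4) = [3, 1, 2, 10, 0, 5, 4, 7, 8, 9, 6]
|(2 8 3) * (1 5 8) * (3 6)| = |(1 5 8 6 3 2)| = 6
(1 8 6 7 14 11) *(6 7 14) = (1 8 7 6 14 11) = [0, 8, 2, 3, 4, 5, 14, 6, 7, 9, 10, 1, 12, 13, 11]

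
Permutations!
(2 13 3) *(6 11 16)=(2 13 3)(6 11 16)=[0, 1, 13, 2, 4, 5, 11, 7, 8, 9, 10, 16, 12, 3, 14, 15, 6]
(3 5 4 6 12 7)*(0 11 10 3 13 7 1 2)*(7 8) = [11, 2, 0, 5, 6, 4, 12, 13, 7, 9, 3, 10, 1, 8] = (0 11 10 3 5 4 6 12 1 2)(7 13 8)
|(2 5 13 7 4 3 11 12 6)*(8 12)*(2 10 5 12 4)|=28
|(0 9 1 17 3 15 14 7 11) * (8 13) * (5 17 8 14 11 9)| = 6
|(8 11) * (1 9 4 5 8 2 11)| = |(1 9 4 5 8)(2 11)| = 10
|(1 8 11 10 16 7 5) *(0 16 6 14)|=|(0 16 7 5 1 8 11 10 6 14)|=10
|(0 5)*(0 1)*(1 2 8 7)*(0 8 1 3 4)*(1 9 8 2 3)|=|(0 5 3 4)(1 2 9 8 7)|=20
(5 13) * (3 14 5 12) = (3 14 5 13 12) = [0, 1, 2, 14, 4, 13, 6, 7, 8, 9, 10, 11, 3, 12, 5]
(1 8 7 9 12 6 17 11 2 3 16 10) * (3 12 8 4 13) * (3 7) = [0, 4, 12, 16, 13, 5, 17, 9, 3, 8, 1, 2, 6, 7, 14, 15, 10, 11] = (1 4 13 7 9 8 3 16 10)(2 12 6 17 11)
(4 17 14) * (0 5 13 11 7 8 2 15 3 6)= (0 5 13 11 7 8 2 15 3 6)(4 17 14)= [5, 1, 15, 6, 17, 13, 0, 8, 2, 9, 10, 7, 12, 11, 4, 3, 16, 14]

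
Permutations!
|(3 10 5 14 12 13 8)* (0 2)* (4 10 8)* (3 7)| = |(0 2)(3 8 7)(4 10 5 14 12 13)| = 6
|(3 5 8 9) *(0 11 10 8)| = 7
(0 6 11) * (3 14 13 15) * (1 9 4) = (0 6 11)(1 9 4)(3 14 13 15) = [6, 9, 2, 14, 1, 5, 11, 7, 8, 4, 10, 0, 12, 15, 13, 3]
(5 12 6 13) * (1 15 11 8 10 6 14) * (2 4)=(1 15 11 8 10 6 13 5 12 14)(2 4)=[0, 15, 4, 3, 2, 12, 13, 7, 10, 9, 6, 8, 14, 5, 1, 11]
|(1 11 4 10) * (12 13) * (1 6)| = 10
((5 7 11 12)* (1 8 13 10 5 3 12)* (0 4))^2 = (1 13 5 11 8 10 7) = [0, 13, 2, 3, 4, 11, 6, 1, 10, 9, 7, 8, 12, 5]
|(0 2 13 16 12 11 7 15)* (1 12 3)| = |(0 2 13 16 3 1 12 11 7 15)| = 10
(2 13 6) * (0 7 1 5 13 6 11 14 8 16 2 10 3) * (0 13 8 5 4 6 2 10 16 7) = (1 4 6 16 10 3 13 11 14 5 8 7) = [0, 4, 2, 13, 6, 8, 16, 1, 7, 9, 3, 14, 12, 11, 5, 15, 10]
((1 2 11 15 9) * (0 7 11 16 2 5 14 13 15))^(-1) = [11, 9, 16, 3, 4, 1, 6, 0, 8, 15, 10, 7, 12, 14, 5, 13, 2] = (0 11 7)(1 9 15 13 14 5)(2 16)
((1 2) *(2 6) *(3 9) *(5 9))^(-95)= (1 6 2)(3 5 9)= [0, 6, 1, 5, 4, 9, 2, 7, 8, 3]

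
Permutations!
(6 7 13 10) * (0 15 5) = (0 15 5)(6 7 13 10) = [15, 1, 2, 3, 4, 0, 7, 13, 8, 9, 6, 11, 12, 10, 14, 5]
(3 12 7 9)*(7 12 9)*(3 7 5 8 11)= [0, 1, 2, 9, 4, 8, 6, 5, 11, 7, 10, 3, 12]= (12)(3 9 7 5 8 11)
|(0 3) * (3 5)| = 3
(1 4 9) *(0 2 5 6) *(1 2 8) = (0 8 1 4 9 2 5 6) = [8, 4, 5, 3, 9, 6, 0, 7, 1, 2]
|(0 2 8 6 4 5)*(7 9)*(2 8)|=10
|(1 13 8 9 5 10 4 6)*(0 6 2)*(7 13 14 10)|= 35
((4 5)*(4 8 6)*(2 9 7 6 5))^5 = [0, 1, 2, 3, 4, 8, 6, 7, 5, 9] = (9)(5 8)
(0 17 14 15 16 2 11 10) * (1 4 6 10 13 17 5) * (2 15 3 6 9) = (0 5 1 4 9 2 11 13 17 14 3 6 10)(15 16) = [5, 4, 11, 6, 9, 1, 10, 7, 8, 2, 0, 13, 12, 17, 3, 16, 15, 14]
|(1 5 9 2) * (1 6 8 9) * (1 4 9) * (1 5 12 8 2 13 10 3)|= 18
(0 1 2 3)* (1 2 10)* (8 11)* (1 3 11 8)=[2, 10, 11, 0, 4, 5, 6, 7, 8, 9, 3, 1]=(0 2 11 1 10 3)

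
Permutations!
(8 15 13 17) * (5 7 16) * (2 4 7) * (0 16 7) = (0 16 5 2 4)(8 15 13 17) = [16, 1, 4, 3, 0, 2, 6, 7, 15, 9, 10, 11, 12, 17, 14, 13, 5, 8]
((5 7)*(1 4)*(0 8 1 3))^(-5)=(8)(5 7)=[0, 1, 2, 3, 4, 7, 6, 5, 8]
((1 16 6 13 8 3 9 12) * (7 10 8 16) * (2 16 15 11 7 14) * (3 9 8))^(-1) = [0, 12, 14, 10, 4, 5, 16, 11, 3, 8, 7, 15, 9, 6, 1, 13, 2] = (1 12 9 8 3 10 7 11 15 13 6 16 2 14)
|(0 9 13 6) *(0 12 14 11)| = |(0 9 13 6 12 14 11)| = 7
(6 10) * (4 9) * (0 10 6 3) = (0 10 3)(4 9) = [10, 1, 2, 0, 9, 5, 6, 7, 8, 4, 3]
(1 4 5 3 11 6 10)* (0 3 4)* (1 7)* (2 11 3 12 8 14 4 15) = (0 12 8 14 4 5 15 2 11 6 10 7 1) = [12, 0, 11, 3, 5, 15, 10, 1, 14, 9, 7, 6, 8, 13, 4, 2]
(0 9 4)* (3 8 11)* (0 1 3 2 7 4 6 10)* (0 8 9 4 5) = (0 4 1 3 9 6 10 8 11 2 7 5) = [4, 3, 7, 9, 1, 0, 10, 5, 11, 6, 8, 2]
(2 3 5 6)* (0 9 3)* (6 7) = (0 9 3 5 7 6 2) = [9, 1, 0, 5, 4, 7, 2, 6, 8, 3]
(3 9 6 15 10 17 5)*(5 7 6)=(3 9 5)(6 15 10 17 7)=[0, 1, 2, 9, 4, 3, 15, 6, 8, 5, 17, 11, 12, 13, 14, 10, 16, 7]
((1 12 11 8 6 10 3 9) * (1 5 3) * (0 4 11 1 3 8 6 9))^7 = [4, 12, 2, 0, 11, 8, 10, 7, 9, 5, 3, 6, 1] = (0 4 11 6 10 3)(1 12)(5 8 9)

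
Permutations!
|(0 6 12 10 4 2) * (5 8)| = 6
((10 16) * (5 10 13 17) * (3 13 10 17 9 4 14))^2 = (17)(3 9 14 13 4) = [0, 1, 2, 9, 3, 5, 6, 7, 8, 14, 10, 11, 12, 4, 13, 15, 16, 17]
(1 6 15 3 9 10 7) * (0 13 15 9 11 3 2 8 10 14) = (0 13 15 2 8 10 7 1 6 9 14)(3 11) = [13, 6, 8, 11, 4, 5, 9, 1, 10, 14, 7, 3, 12, 15, 0, 2]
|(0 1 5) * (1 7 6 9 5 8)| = 10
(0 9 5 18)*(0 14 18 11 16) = (0 9 5 11 16)(14 18) = [9, 1, 2, 3, 4, 11, 6, 7, 8, 5, 10, 16, 12, 13, 18, 15, 0, 17, 14]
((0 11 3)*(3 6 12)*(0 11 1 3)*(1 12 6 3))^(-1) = (0 12)(3 11) = [12, 1, 2, 11, 4, 5, 6, 7, 8, 9, 10, 3, 0]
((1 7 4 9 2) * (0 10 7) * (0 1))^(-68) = (0 9 7)(2 4 10) = [9, 1, 4, 3, 10, 5, 6, 0, 8, 7, 2]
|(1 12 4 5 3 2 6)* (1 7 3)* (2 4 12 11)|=|(12)(1 11 2 6 7 3 4 5)|=8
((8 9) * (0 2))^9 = [2, 1, 0, 3, 4, 5, 6, 7, 9, 8] = (0 2)(8 9)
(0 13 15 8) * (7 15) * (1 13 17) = (0 17 1 13 7 15 8) = [17, 13, 2, 3, 4, 5, 6, 15, 0, 9, 10, 11, 12, 7, 14, 8, 16, 1]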